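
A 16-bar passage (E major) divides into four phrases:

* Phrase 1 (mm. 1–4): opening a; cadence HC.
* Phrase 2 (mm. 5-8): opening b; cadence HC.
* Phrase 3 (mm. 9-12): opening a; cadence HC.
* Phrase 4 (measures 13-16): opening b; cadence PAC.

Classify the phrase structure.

parallel double period

Four phrases in two halves: the first half (mm. 1–8) ends with a half cadence, the second (mm. 9-16) with a perfect authentic cadence — a large antecedent–consequent pair, i.e. a double period.
Phrase 3 begins with the same material as phrase 1, making it parallel.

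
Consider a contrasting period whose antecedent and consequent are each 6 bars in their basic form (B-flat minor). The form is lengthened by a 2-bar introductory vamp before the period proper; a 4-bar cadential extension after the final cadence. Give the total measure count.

Basic contrasting period: 6 + 6 = 12 bars.
12 (basic form) + 2 (introduction) + 4 (cadential extension) = 18.

18 measures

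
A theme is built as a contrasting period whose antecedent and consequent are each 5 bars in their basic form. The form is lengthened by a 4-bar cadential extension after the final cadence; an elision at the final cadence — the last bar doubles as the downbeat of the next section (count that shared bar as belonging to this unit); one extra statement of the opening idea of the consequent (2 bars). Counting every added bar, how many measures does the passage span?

16 measures

Basic contrasting period: 5 + 5 = 10 bars.
10 (basic form) + 4 (cadential extension) + 2 (extra statement) = 16.
The elision shares a bar with the next section but does not change this unit's count.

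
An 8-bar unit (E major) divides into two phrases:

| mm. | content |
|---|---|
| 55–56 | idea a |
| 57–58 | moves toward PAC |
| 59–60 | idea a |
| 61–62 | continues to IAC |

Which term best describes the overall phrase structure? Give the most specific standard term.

The second phrase closes with an imperfect authentic cadence, which is not stronger than the first phrase's perfect authentic cadence; without a weak→strong cadential pair there is no antecedent–consequent relationship, so this is a phrase group rather than a period.

phrase group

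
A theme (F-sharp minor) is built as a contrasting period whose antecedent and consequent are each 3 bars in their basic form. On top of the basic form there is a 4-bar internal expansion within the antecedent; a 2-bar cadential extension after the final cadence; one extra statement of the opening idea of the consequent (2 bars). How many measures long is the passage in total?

Basic contrasting period: 3 + 3 = 6 bars.
6 (basic form) + 4 (internal expansion) + 2 (cadential extension) + 2 (extra statement) = 14.

14 measures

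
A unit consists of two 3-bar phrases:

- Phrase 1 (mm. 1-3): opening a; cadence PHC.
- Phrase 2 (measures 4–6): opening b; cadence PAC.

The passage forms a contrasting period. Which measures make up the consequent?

The antecedent is the phrase ending with the weaker cadence (Phrygian half cadence, phrase 1) and the consequent the one ending more conclusively (perfect authentic cadence, phrase 2); the consequent is mm. 4-6.

measures 4–6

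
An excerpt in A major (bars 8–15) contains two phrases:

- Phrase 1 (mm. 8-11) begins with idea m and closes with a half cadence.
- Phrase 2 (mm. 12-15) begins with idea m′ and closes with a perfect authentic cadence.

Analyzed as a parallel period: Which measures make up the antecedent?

measures 8–11

The antecedent is the phrase ending with the weaker cadence (half cadence, phrase 1) and the consequent the one ending more conclusively (perfect authentic cadence, phrase 2); the antecedent is mm. 8–11.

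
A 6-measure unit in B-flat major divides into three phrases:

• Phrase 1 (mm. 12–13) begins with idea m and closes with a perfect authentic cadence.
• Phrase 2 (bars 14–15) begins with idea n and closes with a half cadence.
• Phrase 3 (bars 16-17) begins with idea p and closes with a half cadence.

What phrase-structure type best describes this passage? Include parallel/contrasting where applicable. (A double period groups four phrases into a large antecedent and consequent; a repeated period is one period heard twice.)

The final phrase closes with a half cadence, which is not stronger than the preceding half cadence; the 3 phrases lack an overall antecedent–consequent design and so form a phrase group.

phrase group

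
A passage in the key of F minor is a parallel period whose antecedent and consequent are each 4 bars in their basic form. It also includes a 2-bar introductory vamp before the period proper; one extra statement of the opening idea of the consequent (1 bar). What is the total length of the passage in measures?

Basic parallel period: 4 + 4 = 8 bars.
8 (basic form) + 2 (introduction) + 1 (extra statement) = 11.

11 measures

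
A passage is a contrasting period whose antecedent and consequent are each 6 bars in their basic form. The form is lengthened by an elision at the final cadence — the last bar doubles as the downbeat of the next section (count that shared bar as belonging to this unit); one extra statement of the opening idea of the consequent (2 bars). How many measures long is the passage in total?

14 measures

Basic contrasting period: 6 + 6 = 12 bars.
12 (basic form) + 2 (extra statement) = 14.
The elision shares a bar with the next section but does not change this unit's count.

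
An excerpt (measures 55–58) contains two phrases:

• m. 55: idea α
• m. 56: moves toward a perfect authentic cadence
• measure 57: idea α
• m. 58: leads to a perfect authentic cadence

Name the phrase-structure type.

repeated phrase

Both phrases have the same opening (α) and the same cadence (perfect authentic cadence): the second is a restatement, not a consequent, so this is a repeated phrase rather than a period.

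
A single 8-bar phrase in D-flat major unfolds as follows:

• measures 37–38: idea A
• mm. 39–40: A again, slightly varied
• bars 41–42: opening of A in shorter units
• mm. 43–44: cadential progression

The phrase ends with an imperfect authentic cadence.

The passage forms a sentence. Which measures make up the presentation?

measures 37–40

The presentation of a sentence is the basic idea (mm. 37–38) plus its repetition (bars 39-40); the presentation is therefore measures 37–40.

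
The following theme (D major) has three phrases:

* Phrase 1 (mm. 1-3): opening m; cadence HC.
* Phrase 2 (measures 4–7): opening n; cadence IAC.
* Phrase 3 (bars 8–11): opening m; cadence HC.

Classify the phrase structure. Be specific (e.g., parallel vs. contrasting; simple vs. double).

The final phrase closes with a half cadence, which is not stronger than the preceding imperfect authentic cadence; the 3 phrases lack an overall antecedent–consequent design and so form a phrase group.

phrase group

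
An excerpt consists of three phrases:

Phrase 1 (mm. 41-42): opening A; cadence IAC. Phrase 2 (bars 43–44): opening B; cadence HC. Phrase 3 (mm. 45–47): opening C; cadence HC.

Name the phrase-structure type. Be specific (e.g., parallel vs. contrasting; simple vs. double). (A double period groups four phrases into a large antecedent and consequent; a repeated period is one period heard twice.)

The final phrase closes with a half cadence, which is not stronger than the preceding half cadence; the 3 phrases lack an overall antecedent–consequent design and so form a phrase group.

phrase group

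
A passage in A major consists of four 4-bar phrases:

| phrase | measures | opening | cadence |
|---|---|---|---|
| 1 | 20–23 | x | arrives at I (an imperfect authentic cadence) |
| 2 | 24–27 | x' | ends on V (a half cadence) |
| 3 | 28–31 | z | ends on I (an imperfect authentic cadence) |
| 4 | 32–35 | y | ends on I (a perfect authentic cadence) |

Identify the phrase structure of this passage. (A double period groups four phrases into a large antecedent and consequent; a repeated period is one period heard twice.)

contrasting double period

Four phrases in two halves: the first half (mm. 20–27) ends with a half cadence, the second (mm. 28-35) with a perfect authentic cadence — a large antecedent–consequent pair, i.e. a double period.
Phrase 3 begins with different material from phrase 1, making it contrasting.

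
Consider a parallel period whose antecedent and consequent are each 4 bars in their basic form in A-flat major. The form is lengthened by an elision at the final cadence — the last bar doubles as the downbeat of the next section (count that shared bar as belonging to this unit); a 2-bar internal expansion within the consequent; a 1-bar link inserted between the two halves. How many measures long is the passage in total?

11 measures

Basic parallel period: 4 + 4 = 8 bars.
8 (basic form) + 2 (internal expansion) + 1 (link) = 11.
The elision shares a bar with the next section but does not change this unit's count.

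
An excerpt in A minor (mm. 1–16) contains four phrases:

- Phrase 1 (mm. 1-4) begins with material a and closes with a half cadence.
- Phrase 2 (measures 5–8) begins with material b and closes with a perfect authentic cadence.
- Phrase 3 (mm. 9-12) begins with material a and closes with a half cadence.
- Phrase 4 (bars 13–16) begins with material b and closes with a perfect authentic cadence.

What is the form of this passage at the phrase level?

repeated period

The cadence pattern HC–PAC–HC–PAC is weak–strong twice, and phrases 3–4 restate phrases 1–2: a period heard twice, not a double period (which would end weakly at phrase 2).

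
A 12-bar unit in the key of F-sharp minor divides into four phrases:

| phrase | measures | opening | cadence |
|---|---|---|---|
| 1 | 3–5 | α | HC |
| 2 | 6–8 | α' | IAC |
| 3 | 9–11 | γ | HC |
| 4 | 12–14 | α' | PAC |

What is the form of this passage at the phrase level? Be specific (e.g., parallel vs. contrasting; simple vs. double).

Four phrases in two halves: the first half (measures 3–8) ends with an imperfect authentic cadence, the second (measures 9–14) with a perfect authentic cadence — a large antecedent–consequent pair, i.e. a double period.
Phrase 3 begins with different material from phrase 1, making it contrasting.

contrasting double period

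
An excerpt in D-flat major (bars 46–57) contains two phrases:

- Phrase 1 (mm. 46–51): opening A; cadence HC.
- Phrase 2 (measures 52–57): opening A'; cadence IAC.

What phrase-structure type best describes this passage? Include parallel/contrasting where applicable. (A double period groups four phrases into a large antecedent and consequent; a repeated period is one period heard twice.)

Phrase 1 ends with a half cadence (weaker) and phrase 2 with an imperfect authentic cadence (stronger): antecedent + consequent = a period.
The two phrases open with the same material (A / A'), so the period is parallel.

parallel period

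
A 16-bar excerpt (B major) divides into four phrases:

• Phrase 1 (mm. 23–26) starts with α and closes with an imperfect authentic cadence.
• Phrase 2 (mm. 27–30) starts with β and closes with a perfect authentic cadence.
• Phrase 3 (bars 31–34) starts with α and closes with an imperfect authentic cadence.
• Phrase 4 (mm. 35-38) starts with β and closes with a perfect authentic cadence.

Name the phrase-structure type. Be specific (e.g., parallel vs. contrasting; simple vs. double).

repeated period

The cadence pattern IAC–PAC–IAC–PAC is weak–strong twice, and phrases 3–4 restate phrases 1–2: a period heard twice, not a double period (which would end weakly at phrase 2).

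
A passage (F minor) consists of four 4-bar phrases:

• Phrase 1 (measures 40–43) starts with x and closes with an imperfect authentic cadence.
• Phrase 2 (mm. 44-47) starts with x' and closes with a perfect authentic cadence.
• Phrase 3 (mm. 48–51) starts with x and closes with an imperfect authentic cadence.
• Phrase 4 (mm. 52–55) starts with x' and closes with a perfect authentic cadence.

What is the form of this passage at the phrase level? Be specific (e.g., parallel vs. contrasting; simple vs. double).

repeated period

The cadence pattern IAC–PAC–IAC–PAC is weak–strong twice, and phrases 3–4 restate phrases 1–2: a period heard twice, not a double period (which would end weakly at phrase 2).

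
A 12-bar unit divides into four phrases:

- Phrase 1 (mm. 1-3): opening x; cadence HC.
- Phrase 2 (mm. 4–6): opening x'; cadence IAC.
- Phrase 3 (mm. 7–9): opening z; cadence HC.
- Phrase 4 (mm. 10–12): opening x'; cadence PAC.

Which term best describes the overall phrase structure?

contrasting double period

Four phrases in two halves: the first half (bars 1–6) ends with an imperfect authentic cadence, the second (mm. 7–12) with a perfect authentic cadence — a large antecedent–consequent pair, i.e. a double period.
Phrase 3 begins with different material from phrase 1, making it contrasting.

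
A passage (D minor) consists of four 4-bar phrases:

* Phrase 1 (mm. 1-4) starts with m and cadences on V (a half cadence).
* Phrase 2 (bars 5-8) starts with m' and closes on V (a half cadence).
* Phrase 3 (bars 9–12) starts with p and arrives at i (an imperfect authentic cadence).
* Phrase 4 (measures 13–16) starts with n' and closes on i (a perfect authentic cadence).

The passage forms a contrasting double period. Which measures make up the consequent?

measures 9–16

In a double period the first pair of phrases (ending half cadence) is the large antecedent and the second pair (ending perfect authentic cadence) is the large consequent; the consequent is measures 9–16.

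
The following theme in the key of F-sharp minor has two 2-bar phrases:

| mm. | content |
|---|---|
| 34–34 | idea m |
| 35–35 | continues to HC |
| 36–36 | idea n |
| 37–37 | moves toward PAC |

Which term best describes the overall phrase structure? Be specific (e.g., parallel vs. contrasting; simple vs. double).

Phrase 1 ends with a half cadence (weaker) and phrase 2 with a perfect authentic cadence (stronger): antecedent + consequent = a period.
The two phrases open with different material (m / n), so the period is contrasting.

contrasting period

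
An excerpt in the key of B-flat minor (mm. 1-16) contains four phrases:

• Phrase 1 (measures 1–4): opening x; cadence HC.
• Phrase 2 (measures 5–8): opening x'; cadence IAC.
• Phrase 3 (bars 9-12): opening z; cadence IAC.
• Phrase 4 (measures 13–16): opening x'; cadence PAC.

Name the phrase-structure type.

Four phrases in two halves: the first half (mm. 1-8) ends with an imperfect authentic cadence, the second (measures 9-16) with a perfect authentic cadence — a large antecedent–consequent pair, i.e. a double period.
Phrase 3 begins with different material from phrase 1, making it contrasting.

contrasting double period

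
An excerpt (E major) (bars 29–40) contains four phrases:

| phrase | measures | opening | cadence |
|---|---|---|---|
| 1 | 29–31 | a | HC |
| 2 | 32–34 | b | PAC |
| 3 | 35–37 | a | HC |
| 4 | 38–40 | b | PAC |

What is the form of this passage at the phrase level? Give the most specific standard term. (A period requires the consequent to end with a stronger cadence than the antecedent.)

The cadence pattern HC–PAC–HC–PAC is weak–strong twice, and phrases 3–4 restate phrases 1–2: a period heard twice, not a double period (which would end weakly at phrase 2).

repeated period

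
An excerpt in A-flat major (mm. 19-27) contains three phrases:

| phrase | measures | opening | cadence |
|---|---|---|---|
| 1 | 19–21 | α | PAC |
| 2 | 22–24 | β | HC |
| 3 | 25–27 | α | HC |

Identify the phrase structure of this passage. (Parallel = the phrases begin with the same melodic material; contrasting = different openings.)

The final phrase closes with a half cadence, which is not stronger than the preceding half cadence; the 3 phrases lack an overall antecedent–consequent design and so form a phrase group.

phrase group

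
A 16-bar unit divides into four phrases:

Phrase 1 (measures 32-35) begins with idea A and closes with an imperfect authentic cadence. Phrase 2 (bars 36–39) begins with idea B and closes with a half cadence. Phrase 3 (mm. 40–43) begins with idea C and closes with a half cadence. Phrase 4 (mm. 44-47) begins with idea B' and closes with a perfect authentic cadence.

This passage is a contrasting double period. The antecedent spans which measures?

measures 32–39

In a double period the four phrases pair into a large antecedent (phrases 1–2, ending half cadence) and a large consequent (phrases 3–4, ending perfect authentic cadence). The antecedent spans bars 32-39.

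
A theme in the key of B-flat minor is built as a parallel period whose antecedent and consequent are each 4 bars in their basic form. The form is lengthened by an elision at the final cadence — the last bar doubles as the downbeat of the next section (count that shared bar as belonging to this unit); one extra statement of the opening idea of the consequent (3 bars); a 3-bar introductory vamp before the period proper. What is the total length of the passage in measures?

Basic parallel period: 4 + 4 = 8 bars.
8 (basic form) + 3 (extra statement) + 3 (introduction) = 14.
The elision shares a bar with the next section but does not change this unit's count.

14 measures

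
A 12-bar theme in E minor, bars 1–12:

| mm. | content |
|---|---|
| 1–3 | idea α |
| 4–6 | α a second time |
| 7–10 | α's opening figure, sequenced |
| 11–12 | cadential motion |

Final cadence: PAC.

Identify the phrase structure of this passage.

sentence

Basic idea (mm. 1–3) + its repetition (mm. 4–6) form the presentation; fragmentation and cadence (measures 7–12) form the continuation — the 12-bar whole is a sentence.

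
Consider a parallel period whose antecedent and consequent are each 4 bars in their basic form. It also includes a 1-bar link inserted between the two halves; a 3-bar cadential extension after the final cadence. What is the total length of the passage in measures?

Basic parallel period: 4 + 4 = 8 bars.
8 (basic form) + 1 (link) + 3 (cadential extension) = 12.

12 measures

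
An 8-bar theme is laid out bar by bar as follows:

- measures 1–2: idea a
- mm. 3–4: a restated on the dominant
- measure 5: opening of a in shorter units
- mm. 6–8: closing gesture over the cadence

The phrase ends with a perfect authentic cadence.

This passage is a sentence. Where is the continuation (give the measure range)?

measures 5–8

After the presentation (measures 1-4), the continuation covers the fragmentation through the cadence: measures 5-8.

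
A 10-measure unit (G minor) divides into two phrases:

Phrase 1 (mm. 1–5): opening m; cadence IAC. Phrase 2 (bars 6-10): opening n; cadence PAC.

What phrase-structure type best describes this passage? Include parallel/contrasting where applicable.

contrasting period

Phrase 1 ends with an imperfect authentic cadence (weaker) and phrase 2 with a perfect authentic cadence (stronger): antecedent + consequent = a period.
The two phrases open with different material (m / n), so the period is contrasting.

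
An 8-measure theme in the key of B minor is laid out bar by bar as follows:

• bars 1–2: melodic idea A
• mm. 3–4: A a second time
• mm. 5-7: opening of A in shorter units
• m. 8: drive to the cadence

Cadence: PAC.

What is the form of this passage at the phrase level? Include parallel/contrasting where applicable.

sentence

Basic idea (bars 1-2) + its repetition (bars 3–4) form the presentation; fragmentation and cadence (measures 5–8) form the continuation — the 8-bar whole is a sentence.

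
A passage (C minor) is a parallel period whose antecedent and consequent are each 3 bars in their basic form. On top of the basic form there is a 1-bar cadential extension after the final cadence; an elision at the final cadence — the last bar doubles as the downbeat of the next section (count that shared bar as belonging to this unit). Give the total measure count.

Basic parallel period: 3 + 3 = 6 bars.
6 (basic form) + 1 (cadential extension) = 7.
The elision shares a bar with the next section but does not change this unit's count.

7 measures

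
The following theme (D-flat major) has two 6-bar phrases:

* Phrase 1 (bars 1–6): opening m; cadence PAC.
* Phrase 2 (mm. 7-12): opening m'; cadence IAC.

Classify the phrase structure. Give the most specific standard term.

The second phrase closes with an imperfect authentic cadence, which is not stronger than the first phrase's perfect authentic cadence; without a weak→strong cadential pair there is no antecedent–consequent relationship, so this is a phrase group rather than a period.

phrase group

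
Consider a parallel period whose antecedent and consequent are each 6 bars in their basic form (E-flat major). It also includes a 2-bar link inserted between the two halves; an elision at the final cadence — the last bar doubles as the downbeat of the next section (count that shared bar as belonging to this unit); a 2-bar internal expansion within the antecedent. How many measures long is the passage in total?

Basic parallel period: 6 + 6 = 12 bars.
12 (basic form) + 2 (link) + 2 (internal expansion) = 16.
The elision shares a bar with the next section but does not change this unit's count.

16 measures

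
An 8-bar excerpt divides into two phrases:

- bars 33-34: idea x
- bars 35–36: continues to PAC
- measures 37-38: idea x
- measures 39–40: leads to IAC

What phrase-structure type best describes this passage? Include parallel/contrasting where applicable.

The second phrase closes with an imperfect authentic cadence, which is not stronger than the first phrase's perfect authentic cadence; without a weak→strong cadential pair there is no antecedent–consequent relationship, so this is a phrase group rather than a period.

phrase group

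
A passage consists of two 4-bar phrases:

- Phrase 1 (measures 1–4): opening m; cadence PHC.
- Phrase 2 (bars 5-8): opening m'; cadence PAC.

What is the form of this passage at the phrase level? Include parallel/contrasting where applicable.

parallel period

Phrase 1 ends with a Phrygian half cadence (weaker) and phrase 2 with a perfect authentic cadence (stronger): antecedent + consequent = a period.
The two phrases open with the same material (m / m'), so the period is parallel.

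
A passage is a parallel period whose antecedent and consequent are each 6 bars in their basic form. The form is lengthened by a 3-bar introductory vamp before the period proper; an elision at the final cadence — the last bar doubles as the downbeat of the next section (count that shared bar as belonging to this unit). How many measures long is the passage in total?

15 measures

Basic parallel period: 6 + 6 = 12 bars.
12 (basic form) + 3 (introduction) = 15.
The elision shares a bar with the next section but does not change this unit's count.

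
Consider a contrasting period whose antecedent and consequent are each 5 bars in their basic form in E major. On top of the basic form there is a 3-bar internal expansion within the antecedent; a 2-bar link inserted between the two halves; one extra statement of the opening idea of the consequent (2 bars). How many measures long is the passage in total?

Basic contrasting period: 5 + 5 = 10 bars.
10 (basic form) + 3 (internal expansion) + 2 (link) + 2 (extra statement) = 17.

17 measures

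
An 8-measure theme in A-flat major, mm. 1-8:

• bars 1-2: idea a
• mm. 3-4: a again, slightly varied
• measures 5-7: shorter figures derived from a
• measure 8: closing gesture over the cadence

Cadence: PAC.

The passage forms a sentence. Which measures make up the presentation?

The presentation of a sentence is the basic idea (bars 1–2) plus its repetition (bars 3–4); the presentation is therefore mm. 1–4.

measures 1–4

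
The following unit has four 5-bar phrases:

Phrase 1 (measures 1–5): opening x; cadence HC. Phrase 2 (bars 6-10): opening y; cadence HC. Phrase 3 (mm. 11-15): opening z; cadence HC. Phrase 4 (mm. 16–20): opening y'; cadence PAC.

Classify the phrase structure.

Four phrases in two halves: the first half (mm. 1–10) ends with a half cadence, the second (mm. 11–20) with a perfect authentic cadence — a large antecedent–consequent pair, i.e. a double period.
Phrase 3 begins with different material from phrase 1, making it contrasting.

contrasting double period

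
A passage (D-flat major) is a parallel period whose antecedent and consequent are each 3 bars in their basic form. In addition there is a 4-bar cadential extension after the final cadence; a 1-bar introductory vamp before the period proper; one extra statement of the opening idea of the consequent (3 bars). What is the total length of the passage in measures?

Basic parallel period: 3 + 3 = 6 bars.
6 (basic form) + 4 (cadential extension) + 1 (introduction) + 3 (extra statement) = 14.

14 measures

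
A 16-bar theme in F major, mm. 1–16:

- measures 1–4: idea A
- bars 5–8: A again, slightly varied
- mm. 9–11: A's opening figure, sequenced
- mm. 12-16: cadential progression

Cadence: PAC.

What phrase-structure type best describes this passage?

Basic idea (bars 1–4) + its repetition (bars 5–8) form the presentation; fragmentation and cadence (mm. 9–16) form the continuation — the 16-bar whole is a sentence.

sentence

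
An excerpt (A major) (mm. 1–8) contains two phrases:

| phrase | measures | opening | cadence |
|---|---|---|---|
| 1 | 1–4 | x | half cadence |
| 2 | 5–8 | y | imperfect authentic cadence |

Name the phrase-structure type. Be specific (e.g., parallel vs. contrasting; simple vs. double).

Phrase 1 ends with a half cadence (weaker) and phrase 2 with an imperfect authentic cadence (stronger): antecedent + consequent = a period.
The two phrases open with different material (x / y), so the period is contrasting.

contrasting period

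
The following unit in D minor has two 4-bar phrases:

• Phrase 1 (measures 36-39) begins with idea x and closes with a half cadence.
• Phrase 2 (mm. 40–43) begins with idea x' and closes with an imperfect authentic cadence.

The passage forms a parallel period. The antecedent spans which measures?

The antecedent is the phrase ending with the weaker cadence (half cadence, phrase 1) and the consequent the one ending more conclusively (imperfect authentic cadence, phrase 2); the antecedent is mm. 36–39.

measures 36–39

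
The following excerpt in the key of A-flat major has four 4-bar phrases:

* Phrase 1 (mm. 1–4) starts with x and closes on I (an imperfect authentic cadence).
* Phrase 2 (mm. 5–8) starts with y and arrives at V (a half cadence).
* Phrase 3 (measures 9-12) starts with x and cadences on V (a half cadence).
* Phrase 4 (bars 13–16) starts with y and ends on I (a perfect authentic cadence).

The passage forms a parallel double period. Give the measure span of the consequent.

measures 9–16

In a double period the first pair of phrases (ending half cadence) is the large antecedent and the second pair (ending perfect authentic cadence) is the large consequent; the consequent is measures 9–16.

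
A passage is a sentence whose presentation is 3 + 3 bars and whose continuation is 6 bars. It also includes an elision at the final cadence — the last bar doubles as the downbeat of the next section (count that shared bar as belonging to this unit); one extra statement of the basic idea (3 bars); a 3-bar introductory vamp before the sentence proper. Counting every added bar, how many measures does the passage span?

18 measures

Basic sentence: 3 + 3 + 6 = 12 bars.
12 (basic form) + 3 (extra statement) + 3 (introduction) = 18.
The elision shares a bar with the next section but does not change this unit's count.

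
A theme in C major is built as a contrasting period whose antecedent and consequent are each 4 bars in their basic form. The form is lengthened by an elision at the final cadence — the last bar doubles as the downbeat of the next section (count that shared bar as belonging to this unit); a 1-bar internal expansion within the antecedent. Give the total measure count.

9 measures

Basic contrasting period: 4 + 4 = 8 bars.
8 (basic form) + 1 (internal expansion) = 9.
The elision shares a bar with the next section but does not change this unit's count.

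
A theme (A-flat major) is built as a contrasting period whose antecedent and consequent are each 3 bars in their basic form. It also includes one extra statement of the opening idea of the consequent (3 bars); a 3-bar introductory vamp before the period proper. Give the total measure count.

12 measures

Basic contrasting period: 3 + 3 = 6 bars.
6 (basic form) + 3 (extra statement) + 3 (introduction) = 12.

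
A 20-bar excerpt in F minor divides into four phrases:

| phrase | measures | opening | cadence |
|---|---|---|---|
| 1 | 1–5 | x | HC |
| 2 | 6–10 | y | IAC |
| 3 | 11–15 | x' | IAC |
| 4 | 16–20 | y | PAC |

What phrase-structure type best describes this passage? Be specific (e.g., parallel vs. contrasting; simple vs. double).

Four phrases in two halves: the first half (mm. 1–10) ends with an imperfect authentic cadence, the second (mm. 11–20) with a perfect authentic cadence — a large antecedent–consequent pair, i.e. a double period.
Phrase 3 begins with the same material as phrase 1, making it parallel.

parallel double period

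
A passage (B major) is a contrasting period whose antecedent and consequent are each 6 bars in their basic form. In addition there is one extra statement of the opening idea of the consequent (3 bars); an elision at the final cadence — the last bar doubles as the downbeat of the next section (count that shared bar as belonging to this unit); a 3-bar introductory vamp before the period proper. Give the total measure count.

18 measures

Basic contrasting period: 6 + 6 = 12 bars.
12 (basic form) + 3 (extra statement) + 3 (introduction) = 18.
The elision shares a bar with the next section but does not change this unit's count.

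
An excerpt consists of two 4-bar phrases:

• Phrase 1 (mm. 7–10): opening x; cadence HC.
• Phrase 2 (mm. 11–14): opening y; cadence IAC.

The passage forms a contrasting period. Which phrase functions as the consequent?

The phrase ending with the weaker cadence (half cadence) is the antecedent; the one ending more conclusively (imperfect authentic cadence) is the consequent. The consequent is phrase 2.

phrase 2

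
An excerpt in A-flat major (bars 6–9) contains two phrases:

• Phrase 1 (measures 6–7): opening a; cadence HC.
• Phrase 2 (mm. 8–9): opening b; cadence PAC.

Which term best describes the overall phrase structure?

contrasting period

Phrase 1 ends with a half cadence (weaker) and phrase 2 with a perfect authentic cadence (stronger): antecedent + consequent = a period.
The two phrases open with different material (a / b), so the period is contrasting.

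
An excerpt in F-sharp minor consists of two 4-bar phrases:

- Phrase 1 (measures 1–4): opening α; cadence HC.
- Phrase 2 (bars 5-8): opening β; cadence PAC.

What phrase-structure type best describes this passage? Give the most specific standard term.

Phrase 1 ends with a half cadence (weaker) and phrase 2 with a perfect authentic cadence (stronger): antecedent + consequent = a period.
The two phrases open with different material (α / β), so the period is contrasting.

contrasting period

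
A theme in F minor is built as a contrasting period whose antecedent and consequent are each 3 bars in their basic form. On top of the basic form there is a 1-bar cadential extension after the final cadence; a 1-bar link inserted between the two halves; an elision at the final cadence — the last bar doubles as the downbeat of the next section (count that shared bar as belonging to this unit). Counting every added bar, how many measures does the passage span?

8 measures

Basic contrasting period: 3 + 3 = 6 bars.
6 (basic form) + 1 (cadential extension) + 1 (link) = 8.
The elision shares a bar with the next section but does not change this unit's count.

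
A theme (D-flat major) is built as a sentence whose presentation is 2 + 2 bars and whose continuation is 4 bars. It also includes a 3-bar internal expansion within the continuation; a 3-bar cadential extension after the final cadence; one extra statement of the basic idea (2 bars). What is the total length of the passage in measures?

Basic sentence: 2 + 2 + 4 = 8 bars.
8 (basic form) + 3 (internal expansion) + 3 (cadential extension) + 2 (extra statement) = 16.

16 measures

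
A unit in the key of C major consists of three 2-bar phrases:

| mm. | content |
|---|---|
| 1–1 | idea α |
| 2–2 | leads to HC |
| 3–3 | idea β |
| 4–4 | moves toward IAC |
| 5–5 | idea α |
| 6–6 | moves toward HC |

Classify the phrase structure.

The final phrase closes with a half cadence, which is not stronger than the preceding imperfect authentic cadence; the 3 phrases lack an overall antecedent–consequent design and so form a phrase group.

phrase group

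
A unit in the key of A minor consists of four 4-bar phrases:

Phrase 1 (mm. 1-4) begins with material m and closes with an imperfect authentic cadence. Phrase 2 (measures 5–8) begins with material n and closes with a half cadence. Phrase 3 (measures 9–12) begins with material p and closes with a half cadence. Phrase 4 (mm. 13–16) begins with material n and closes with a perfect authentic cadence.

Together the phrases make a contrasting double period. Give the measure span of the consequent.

measures 9–16

In a double period the first pair of phrases (ending half cadence) is the large antecedent and the second pair (ending perfect authentic cadence) is the large consequent; the consequent is measures 9–16.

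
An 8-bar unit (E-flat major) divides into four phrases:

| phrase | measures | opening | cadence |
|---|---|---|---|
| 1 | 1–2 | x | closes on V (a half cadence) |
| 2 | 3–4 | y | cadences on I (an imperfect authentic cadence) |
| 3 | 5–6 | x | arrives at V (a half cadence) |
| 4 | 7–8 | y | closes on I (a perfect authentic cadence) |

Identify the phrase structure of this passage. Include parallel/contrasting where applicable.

Four phrases in two halves: the first half (mm. 1-4) ends with an imperfect authentic cadence, the second (mm. 5–8) with a perfect authentic cadence — a large antecedent–consequent pair, i.e. a double period.
Phrase 3 begins with the same material as phrase 1, making it parallel.

parallel double period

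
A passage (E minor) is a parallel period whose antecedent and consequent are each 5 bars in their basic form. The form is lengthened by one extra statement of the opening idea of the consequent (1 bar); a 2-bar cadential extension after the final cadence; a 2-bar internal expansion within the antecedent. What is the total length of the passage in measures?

15 measures

Basic parallel period: 5 + 5 = 10 bars.
10 (basic form) + 1 (extra statement) + 2 (cadential extension) + 2 (internal expansion) = 15.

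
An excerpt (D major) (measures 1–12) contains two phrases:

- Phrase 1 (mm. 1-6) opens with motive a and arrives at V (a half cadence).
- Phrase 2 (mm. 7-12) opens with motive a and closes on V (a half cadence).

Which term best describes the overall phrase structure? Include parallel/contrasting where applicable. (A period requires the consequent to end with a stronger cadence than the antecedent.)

Both phrases have the same opening (a) and the same cadence (half cadence): the second is a restatement, not a consequent, so this is a repeated phrase rather than a period.

repeated phrase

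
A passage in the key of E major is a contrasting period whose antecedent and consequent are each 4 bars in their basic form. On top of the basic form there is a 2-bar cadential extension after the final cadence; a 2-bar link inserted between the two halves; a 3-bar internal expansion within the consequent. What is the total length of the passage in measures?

Basic contrasting period: 4 + 4 = 8 bars.
8 (basic form) + 2 (cadential extension) + 2 (link) + 3 (internal expansion) = 15.

15 measures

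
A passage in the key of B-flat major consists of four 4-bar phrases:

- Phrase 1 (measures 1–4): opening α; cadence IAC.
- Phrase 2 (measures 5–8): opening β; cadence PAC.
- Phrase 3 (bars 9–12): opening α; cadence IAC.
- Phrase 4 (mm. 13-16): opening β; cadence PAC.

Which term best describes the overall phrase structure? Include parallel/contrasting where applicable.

The cadence pattern IAC–PAC–IAC–PAC is weak–strong twice, and phrases 3–4 restate phrases 1–2: a period heard twice, not a double period (which would end weakly at phrase 2).

repeated period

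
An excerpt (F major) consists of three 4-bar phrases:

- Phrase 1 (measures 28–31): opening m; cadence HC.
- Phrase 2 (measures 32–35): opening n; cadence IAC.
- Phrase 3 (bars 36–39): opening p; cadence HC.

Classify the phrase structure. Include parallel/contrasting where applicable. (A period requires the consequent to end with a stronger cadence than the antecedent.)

The final phrase closes with a half cadence, which is not stronger than the preceding imperfect authentic cadence; the 3 phrases lack an overall antecedent–consequent design and so form a phrase group.

phrase group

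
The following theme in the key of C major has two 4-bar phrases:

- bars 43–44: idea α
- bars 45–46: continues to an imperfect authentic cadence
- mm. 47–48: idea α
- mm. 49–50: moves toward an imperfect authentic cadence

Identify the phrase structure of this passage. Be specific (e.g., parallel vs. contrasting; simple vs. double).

repeated phrase

Both phrases have the same opening (α) and the same cadence (imperfect authentic cadence): the second is a restatement, not a consequent, so this is a repeated phrase rather than a period.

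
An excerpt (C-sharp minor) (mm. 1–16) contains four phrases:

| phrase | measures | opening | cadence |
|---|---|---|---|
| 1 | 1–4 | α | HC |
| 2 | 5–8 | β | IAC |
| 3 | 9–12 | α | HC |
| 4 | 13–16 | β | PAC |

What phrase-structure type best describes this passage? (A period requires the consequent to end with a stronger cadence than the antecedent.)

parallel double period

Four phrases in two halves: the first half (mm. 1–8) ends with an imperfect authentic cadence, the second (mm. 9–16) with a perfect authentic cadence — a large antecedent–consequent pair, i.e. a double period.
Phrase 3 begins with the same material as phrase 1, making it parallel.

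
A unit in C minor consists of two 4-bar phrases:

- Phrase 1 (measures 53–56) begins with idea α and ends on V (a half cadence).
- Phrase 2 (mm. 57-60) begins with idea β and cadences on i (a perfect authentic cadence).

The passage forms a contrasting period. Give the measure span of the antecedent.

The antecedent is the phrase ending with the weaker cadence (half cadence, phrase 1) and the consequent the one ending more conclusively (perfect authentic cadence, phrase 2); the antecedent is bars 53-56.

measures 53–56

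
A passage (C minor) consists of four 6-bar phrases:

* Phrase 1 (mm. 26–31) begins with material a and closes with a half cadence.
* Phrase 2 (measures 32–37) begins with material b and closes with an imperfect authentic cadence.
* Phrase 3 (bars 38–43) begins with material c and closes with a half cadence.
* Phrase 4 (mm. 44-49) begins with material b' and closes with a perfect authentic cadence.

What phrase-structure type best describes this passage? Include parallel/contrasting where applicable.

contrasting double period

Four phrases in two halves: the first half (bars 26-37) ends with an imperfect authentic cadence, the second (measures 38-49) with a perfect authentic cadence — a large antecedent–consequent pair, i.e. a double period.
Phrase 3 begins with different material from phrase 1, making it contrasting.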